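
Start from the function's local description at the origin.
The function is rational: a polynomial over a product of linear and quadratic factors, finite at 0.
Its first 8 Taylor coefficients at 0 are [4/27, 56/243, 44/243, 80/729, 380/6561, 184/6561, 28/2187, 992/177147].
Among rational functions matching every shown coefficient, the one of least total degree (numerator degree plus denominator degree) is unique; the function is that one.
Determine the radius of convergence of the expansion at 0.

The radius of convergence is 3.

No rational of total degree below 4 reproduces all 8 coefficients; solving the [1/3] Pade equations on them gives f(η) = (-20*η/9 - 4)/(η - 3)**3, whose expansion matches every shown term.
Denominator factor (η - 3)^3: pole of order 3 at 3, modulus 3.
The radius of convergence is the smallest modulus among the singular points: 3.


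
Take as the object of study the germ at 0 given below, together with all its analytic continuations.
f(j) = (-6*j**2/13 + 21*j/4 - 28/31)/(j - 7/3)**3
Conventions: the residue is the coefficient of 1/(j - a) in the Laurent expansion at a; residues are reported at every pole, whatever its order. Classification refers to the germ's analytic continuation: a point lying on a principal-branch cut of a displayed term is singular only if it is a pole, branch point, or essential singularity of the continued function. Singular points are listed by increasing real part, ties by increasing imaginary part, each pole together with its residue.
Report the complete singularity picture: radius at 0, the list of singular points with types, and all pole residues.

Denominator factor (j - 7/3)^3: pole of order 3 at 7/3, modulus 7/3.
The radius of convergence is the smallest modulus among the singular points: 7/3.
At the order-3 pole 7/3 set g(j) = (j - (7/3))^3*f(j) = -6*j**2/13 + 21*j/4 - 28/31.
Order-3 pole: residue = g''(a)/2; g''(7/3) = -12/13, so the residue is -6/13.

Radius of convergence at 0: 7/3.
At 7/3: a pole of order 3; residue -6/13.


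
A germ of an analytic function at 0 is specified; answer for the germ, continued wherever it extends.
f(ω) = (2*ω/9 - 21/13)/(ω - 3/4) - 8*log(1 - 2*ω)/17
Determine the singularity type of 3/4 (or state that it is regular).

The point is a pole of order 1.

The denominator factor ω - 3/4 vanishes at 3/4 and appears to the power 1; the numerator there equals -113/78, nonzero, and no other factor vanishes.
The branch terms are analytic at this point.
Hence a pole whose order is the multiplicity, 1.


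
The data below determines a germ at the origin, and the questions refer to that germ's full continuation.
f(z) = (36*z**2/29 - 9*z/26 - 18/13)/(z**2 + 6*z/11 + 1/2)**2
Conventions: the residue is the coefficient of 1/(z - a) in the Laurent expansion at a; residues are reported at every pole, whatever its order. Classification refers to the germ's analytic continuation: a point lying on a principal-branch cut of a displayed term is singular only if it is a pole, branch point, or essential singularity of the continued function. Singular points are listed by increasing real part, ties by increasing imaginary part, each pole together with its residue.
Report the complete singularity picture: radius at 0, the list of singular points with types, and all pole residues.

Denominator factor (z**2 + 6*z/11 + 1/2)^2: discriminant -206/121, complex-conjugate roots (-3/11) + ((1/22)*sqrt(206))*i and (-3/11) - ((1/22)*sqrt(206))*i; poles of order 2, moduli (1/2)*sqrt(2) and (1/2)*sqrt(2).
The radius of convergence is the smallest modulus among the singular points: (1/2)*sqrt(2).
The factor z**2 + 6*z/11 + 1/2 splits as (z - a)(z - a') with a = (-3/11) - ((1/22)*sqrt(206))*i, a' = (-3/11) + ((1/22)*sqrt(206))*i. At the order-2 pole a set g(z) = (z - a)^2*f(z) = [36*z**2/29 - 9*z/26 - 18/13] / (z - a')^2.
Order-2 pole: residue = g'(a); g'((-3/11) - ((1/22)*sqrt(206))*i) = -((671913/15998372)*sqrt(206))*i, so the residue is -((671913/15998372)*sqrt(206))*i.
The factor z**2 + 6*z/11 + 1/2 splits as (z - a)(z - a') with a = (-3/11) + ((1/22)*sqrt(206))*i, a' = (-3/11) - ((1/22)*sqrt(206))*i. At the order-2 pole a set g(z) = (z - a)^2*f(z) = [36*z**2/29 - 9*z/26 - 18/13] / (z - a')^2.
Order-2 pole: residue = g'(a); g'((-3/11) + ((1/22)*sqrt(206))*i) = ((671913/15998372)*sqrt(206))*i, so the residue is ((671913/15998372)*sqrt(206))*i.
List the singular points by increasing real part (a conjugate pair: the negative imaginary part first).

Radius of convergence at 0: (1/2)*sqrt(2).
At (-3/11) - ((1/22)*sqrt(206))*i: a pole of order 2; residue -((671913/15998372)*sqrt(206))*i.
At (-3/11) + ((1/22)*sqrt(206))*i: a pole of order 2; residue ((671913/15998372)*sqrt(206))*i.


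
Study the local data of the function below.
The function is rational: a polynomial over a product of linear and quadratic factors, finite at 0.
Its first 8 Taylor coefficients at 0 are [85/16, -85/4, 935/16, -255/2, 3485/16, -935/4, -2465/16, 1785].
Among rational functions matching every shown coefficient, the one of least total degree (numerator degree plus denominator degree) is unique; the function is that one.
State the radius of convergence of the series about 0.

The radius of convergence is (1/5)*sqrt(5).

No rational of total degree below 2 reproduces all 8 coefficients; solving the [0/2] Pade equations on them gives f(d) = 17/(16*(d**2 + 4*d/5 + 1/5)), whose expansion matches every shown term.
Denominator factor (d**2 + 4*d/5 + 1/5): discriminant -4/25, complex-conjugate roots (-2/5) + (1/5)*i and (-2/5) - (1/5)*i; poles of order 1, moduli (1/5)*sqrt(5) and (1/5)*sqrt(5).
The radius of convergence is the smallest modulus among the singular points: (1/5)*sqrt(5).


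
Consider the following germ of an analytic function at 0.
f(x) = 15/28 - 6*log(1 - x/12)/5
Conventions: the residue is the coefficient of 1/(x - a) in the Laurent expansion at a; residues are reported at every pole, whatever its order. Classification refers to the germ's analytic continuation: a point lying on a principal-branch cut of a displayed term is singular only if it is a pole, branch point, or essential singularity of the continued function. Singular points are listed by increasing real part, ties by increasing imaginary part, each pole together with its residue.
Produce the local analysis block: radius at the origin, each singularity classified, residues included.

Branch term (-6/5)*log(1 - x/(12)): its argument vanishes at x = 12, a logarithmic branch point, modulus 12.
The radius of convergence is the smallest modulus among the singular points: 12.

Radius of convergence at 0: 12.
At 12: a logarithmic branch point.


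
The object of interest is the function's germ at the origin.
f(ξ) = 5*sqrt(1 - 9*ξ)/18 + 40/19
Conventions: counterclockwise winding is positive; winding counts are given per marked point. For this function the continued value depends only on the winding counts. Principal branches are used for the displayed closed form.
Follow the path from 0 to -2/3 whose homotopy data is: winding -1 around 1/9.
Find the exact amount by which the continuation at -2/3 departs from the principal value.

The rational part is single-valued and drops out of the difference; each branch term changes only by its own monodromy.
(5/18)*sqrt(1 - ξ/(1/9)): winding -1 is odd, the square root flips sign, contributing -2*(5/18)*sqrt(1 - (-2/3)/(1/9)) = -2*(5/18)*sqrt(7) = -(5/9)*sqrt(7).
Summing the contributions at ξ = -2/3 gives -(5/9)*sqrt(7).

Continued minus principal equals -(5/9)*sqrt(7).


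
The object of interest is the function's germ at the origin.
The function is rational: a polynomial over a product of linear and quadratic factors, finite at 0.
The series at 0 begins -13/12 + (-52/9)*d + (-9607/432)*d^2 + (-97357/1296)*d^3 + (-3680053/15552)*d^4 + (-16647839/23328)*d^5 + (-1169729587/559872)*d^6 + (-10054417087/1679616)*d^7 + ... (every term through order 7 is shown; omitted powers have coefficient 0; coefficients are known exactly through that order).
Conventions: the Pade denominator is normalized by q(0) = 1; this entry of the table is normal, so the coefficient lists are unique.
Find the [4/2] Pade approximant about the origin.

Taylor coefficients needed (read off): a_0 = -13/12, a_1 = -52/9, a_2 = -9607/432, a_3 = -97357/1296, a_4 = -3680053/15552, a_5 = -16647839/23328, a_6 = -1169729587/559872.
Write the denominator as Q(d) = 1 + q1*d + q2*d^2. Requiring Q*f - P = O(d^7) with deg P <= 4 kills the coefficients of d^5..d^6 in Q*f:
  d^5: a_5 + q1*a_4 + q2*a_3 = 0, i.e. -16647839/23328 + (-3680053/15552)*q1 + (-97357/1296)*q2 = 0.
  d^6: a_6 + q1*a_5 + q2*a_4 = 0, i.e. -1169729587/559872 + (-16647839/23328)*q1 + (-3680053/15552)*q2 = 0.
Solving this linear system: q1 = -202171/40431, q2 = 336989/53908.
The numerator is Q*f truncated at degree 4: P0 = a_0 = -13/12; P1 = a_1 + q1*a_0 = -58331/161724; P2 = a_2 + q1*a_1 + q2*a_0 = -6435/53908; P3 = a_3 + q1*a_2 + q2*a_1 = -6175/161724; P4 = a_4 + q1*a_3 + q2*a_2 = -1625/161724.

The Pade approximant has numerator coefficients [-13/12, -58331/161724, -6435/53908, -6175/161724, -1625/161724]; denominator coefficients [1, -202171/40431, 336989/53908].


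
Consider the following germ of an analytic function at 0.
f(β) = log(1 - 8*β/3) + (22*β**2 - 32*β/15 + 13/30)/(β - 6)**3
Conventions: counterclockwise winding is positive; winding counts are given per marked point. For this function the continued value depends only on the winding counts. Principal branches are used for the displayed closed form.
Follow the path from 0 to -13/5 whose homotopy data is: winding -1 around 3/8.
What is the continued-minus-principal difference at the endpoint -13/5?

Continued minus principal equals -(2)*pi*i.

The rational part is single-valued and drops out of the difference; each branch term changes only by its own monodromy.
(1)*log(1 - β/(3/8)): each positive loop around 3/8 adds 2*pi*i to the log, so winding -1 contributes (1)*(-1)*2*pi*i = -(2)*pi*i.
Summing the contributions at β = -13/5 gives -(2)*pi*i.


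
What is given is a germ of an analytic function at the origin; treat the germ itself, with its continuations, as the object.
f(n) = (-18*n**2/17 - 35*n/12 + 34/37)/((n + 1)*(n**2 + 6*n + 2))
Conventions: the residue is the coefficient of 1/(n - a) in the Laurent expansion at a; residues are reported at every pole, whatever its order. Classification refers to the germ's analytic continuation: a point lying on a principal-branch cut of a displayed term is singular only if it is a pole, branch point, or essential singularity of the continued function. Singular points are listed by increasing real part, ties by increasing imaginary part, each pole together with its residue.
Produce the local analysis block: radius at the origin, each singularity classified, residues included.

Radius of convergence at 0: 3 - sqrt(7).
At -3 - sqrt(7): a pole of order 1; residue -3017/45288 - (71777/317016)*sqrt(7).
At -1: a pole of order 1; residue -20959/22644.
At -3 + sqrt(7): a pole of order 1; residue -3017/45288 + (71777/317016)*sqrt(7).

Denominator factor (n + 1): pole of order 1 at -1, modulus 1.
Denominator factor (n**2 + 6*n + 2): discriminant 28, real irrational roots -3 + sqrt(7) and -3 - sqrt(7); poles of order 1, moduli 3 - sqrt(7) and 3 + sqrt(7).
The radius of convergence is the smallest modulus among the singular points: 3 - sqrt(7).
The factor n**2 + 6*n + 2 splits as (n - a)(n - a') with a = -3 - sqrt(7), a' = -3 + sqrt(7). At the order-1 pole a set g(n) = (n - a)*f(n) = [(-18*n**2/17 - 35*n/12 + 34/37)/(n + 1)] / (n - a').
Simple pole: residue = g(a) at a = -3 - sqrt(7), which is -3017/45288 - (71777/317016)*sqrt(7).
At the order-1 pole -1 set g(n) = (n - (-1))*f(n) = (-18*n**2/17 - 35*n/12 + 34/37)/(n**2 + 6*n + 2).
Simple pole: residue = g(a) at a = -1, which is -20959/22644.
The factor n**2 + 6*n + 2 splits as (n - a)(n - a') with a = -3 + sqrt(7), a' = -3 - sqrt(7). At the order-1 pole a set g(n) = (n - a)*f(n) = [(-18*n**2/17 - 35*n/12 + 34/37)/(n + 1)] / (n - a').
Simple pole: residue = g(a) at a = -3 + sqrt(7), which is -3017/45288 + (71777/317016)*sqrt(7).
List the singular points by increasing real part (a conjugate pair: the negative imaginary part first).


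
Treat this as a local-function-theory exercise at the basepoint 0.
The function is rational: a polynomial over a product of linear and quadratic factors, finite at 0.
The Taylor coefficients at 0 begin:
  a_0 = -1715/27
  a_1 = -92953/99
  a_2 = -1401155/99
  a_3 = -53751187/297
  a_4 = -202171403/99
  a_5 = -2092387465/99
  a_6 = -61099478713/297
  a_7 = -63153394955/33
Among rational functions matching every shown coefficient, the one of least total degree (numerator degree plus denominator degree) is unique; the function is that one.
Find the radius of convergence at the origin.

No rational of total degree below 5 reproduces all 8 coefficients; solving the [2/3] Pade equations on them gives f(λ) = (11*λ**2 - 38*λ/33 + 5/27)/(λ - 1/7)**3, whose expansion matches every shown term.
Denominator factor (λ - 1/7)^3: pole of order 3 at 1/7, modulus 1/7.
The radius of convergence is the smallest modulus among the singular points: 1/7.

The radius of convergence is 1/7.


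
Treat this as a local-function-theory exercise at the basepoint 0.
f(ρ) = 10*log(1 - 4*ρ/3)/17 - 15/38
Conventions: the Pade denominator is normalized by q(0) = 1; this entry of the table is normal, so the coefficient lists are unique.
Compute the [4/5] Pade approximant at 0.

The Pade approximant has numerator coefficients [-15/38, 853880/2316879, 13403560/20851911, -335252800/437890131, 684220480/3941011179]; denominator coefficients [1, -62848/21519, 61328/21519, -466304/451899, 56192/581013, 38912/20335455].

Taylor coefficients needed (expand at 0): a_0 = -15/38, a_1 = -40/51, a_2 = -80/153, a_3 = -640/1377, a_4 = -640/1377, a_5 = -2048/4131, a_6 = -20480/37179, a_7 = -163840/260253, a_8 = -81920/111537, a_9 = -2621440/3011499.
Write the denominator as Q(ρ) = 1 + q1*ρ + q2*ρ^2 + q3*ρ^3 + q4*ρ^4 + q5*ρ^5. Requiring Q*f - P = O(ρ^10) with deg P <= 4 kills the coefficients of ρ^5..ρ^9 in Q*f:
  ρ^5: a_5 + q1*a_4 + q2*a_3 + q3*a_2 + q4*a_1 + q5*a_0 = 0, i.e. -2048/4131 + (-640/1377)*q1 + (-640/1377)*q2 + (-80/153)*q3 + (-40/51)*q4 + (-15/38)*q5 = 0.
  ρ^6: a_6 + q1*a_5 + q2*a_4 + q3*a_3 + q4*a_2 + q5*a_1 = 0, i.e. -20480/37179 + (-2048/4131)*q1 + (-640/1377)*q2 + (-640/1377)*q3 + (-80/153)*q4 + (-40/51)*q5 = 0.
  ρ^7: a_7 + q1*a_6 + q2*a_5 + q3*a_4 + q4*a_3 + q5*a_2 = 0, i.e. -163840/260253 + (-20480/37179)*q1 + (-2048/4131)*q2 + (-640/1377)*q3 + (-640/1377)*q4 + (-80/153)*q5 = 0.
  ρ^8: a_8 + q1*a_7 + q2*a_6 + q3*a_5 + q4*a_4 + q5*a_3 = 0, i.e. -81920/111537 + (-163840/260253)*q1 + (-20480/37179)*q2 + (-2048/4131)*q3 + (-640/1377)*q4 + (-640/1377)*q5 = 0.
  ρ^9: a_9 + q1*a_8 + q2*a_7 + q3*a_6 + q4*a_5 + q5*a_4 = 0, i.e. -2621440/3011499 + (-81920/111537)*q1 + (-163840/260253)*q2 + (-20480/37179)*q3 + (-2048/4131)*q4 + (-640/1377)*q5 = 0.
Solving this linear system: q1 = -62848/21519, q2 = 61328/21519, q3 = -466304/451899, q4 = 56192/581013, q5 = 38912/20335455.
The numerator is Q*f truncated at degree 4: P0 = a_0 = -15/38; P1 = a_1 + q1*a_0 = 853880/2316879; P2 = a_2 + q1*a_1 + q2*a_0 = 13403560/20851911; P3 = a_3 + q1*a_2 + q2*a_1 + q3*a_0 = -335252800/437890131; P4 = a_4 + q1*a_3 + q2*a_2 + q3*a_1 + q4*a_0 = 684220480/3941011179.


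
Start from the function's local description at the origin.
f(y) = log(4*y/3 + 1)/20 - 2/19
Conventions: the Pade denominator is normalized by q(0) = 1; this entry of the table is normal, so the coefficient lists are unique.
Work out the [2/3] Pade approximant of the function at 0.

The Pade approximant has numerator coefficients [-2/19, -341/4845, 2038/72675]; denominator coefficients [1, 332/255, 104/765, -608/6885].

Taylor coefficients needed (expand at 0): a_0 = -2/19, a_1 = 1/15, a_2 = -2/45, a_3 = 16/405, a_4 = -16/405, a_5 = 256/6075.
Write the denominator as Q(y) = 1 + q1*y + q2*y^2 + q3*y^3. Requiring Q*f - P = O(y^6) with deg P <= 2 kills the coefficients of y^3..y^5 in Q*f:
  y^3: a_3 + q1*a_2 + q2*a_1 + q3*a_0 = 0, i.e. 16/405 + (-2/45)*q1 + (1/15)*q2 + (-2/19)*q3 = 0.
  y^4: a_4 + q1*a_3 + q2*a_2 + q3*a_1 = 0, i.e. -16/405 + (16/405)*q1 + (-2/45)*q2 + (1/15)*q3 = 0.
  y^5: a_5 + q1*a_4 + q2*a_3 + q3*a_2 = 0, i.e. 256/6075 + (-16/405)*q1 + (16/405)*q2 + (-2/45)*q3 = 0.
Solving this linear system: q1 = 332/255, q2 = 104/765, q3 = -608/6885.
The numerator is Q*f truncated at degree 2: P0 = a_0 = -2/19; P1 = a_1 + q1*a_0 = -341/4845; P2 = a_2 + q1*a_1 + q2*a_0 = 2038/72675.


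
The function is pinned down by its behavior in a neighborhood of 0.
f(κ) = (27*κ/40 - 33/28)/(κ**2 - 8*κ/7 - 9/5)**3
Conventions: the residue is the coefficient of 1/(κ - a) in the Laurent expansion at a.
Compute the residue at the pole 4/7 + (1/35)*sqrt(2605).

The factor κ**2 - 8*κ/7 - 9/5 splits as (κ - a)(κ - a') with a = 4/7 + (1/35)*sqrt(2605), a' = 4/7 - (1/35)*sqrt(2605). At the order-3 pole a set g(κ) = (κ - a)^3*f(κ) = [27*κ/40 - 33/28] / (κ - a')^3.
Order-3 pole: residue = g''(a)/2; g''(4/7 + (1/35)*sqrt(2605)) = -(3997665/4525464352)*sqrt(2605), so the residue is -(3997665/9050928704)*sqrt(2605).

The residue is -(3997665/9050928704)*sqrt(2605).


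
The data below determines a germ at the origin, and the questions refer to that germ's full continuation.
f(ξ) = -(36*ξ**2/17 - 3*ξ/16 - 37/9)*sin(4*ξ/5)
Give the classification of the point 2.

There is no denominator, hence no pole anywhere.
The factor -sin(4*ξ/5) is entire.
So the germ continues analytically to 2.

The point is a regular point.


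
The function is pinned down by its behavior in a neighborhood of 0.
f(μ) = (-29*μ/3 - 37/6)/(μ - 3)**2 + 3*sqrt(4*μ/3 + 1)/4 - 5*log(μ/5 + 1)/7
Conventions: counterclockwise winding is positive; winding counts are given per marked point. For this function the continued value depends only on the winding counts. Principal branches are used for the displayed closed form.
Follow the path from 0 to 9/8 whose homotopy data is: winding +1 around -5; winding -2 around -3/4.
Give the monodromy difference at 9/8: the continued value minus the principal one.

Continued minus principal equals -(10/7)*pi*i.

The rational part is single-valued and drops out of the difference; each branch term changes only by its own monodromy.
(-5/7)*log(1 - μ/(-5)): each positive loop around -5 adds 2*pi*i to the log, so winding +1 contributes (-5/7)*(1)*2*pi*i = -(10/7)*pi*i.
(3/4)*sqrt(1 - μ/(-3/4)): winding -2 is even, the square root returns to the same sheet, contribution 0.
Summing the contributions at μ = 9/8 gives -(10/7)*pi*i.


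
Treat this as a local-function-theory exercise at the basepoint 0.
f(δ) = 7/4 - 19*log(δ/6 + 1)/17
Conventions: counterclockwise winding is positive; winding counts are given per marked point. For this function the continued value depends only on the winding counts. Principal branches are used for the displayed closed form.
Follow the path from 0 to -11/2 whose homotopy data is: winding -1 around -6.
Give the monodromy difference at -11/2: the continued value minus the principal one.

Continued minus principal equals (38/17)*pi*i.

The rational part is single-valued and drops out of the difference; each branch term changes only by its own monodromy.
(-19/17)*log(1 - δ/(-6)): each positive loop around -6 adds 2*pi*i to the log, so winding -1 contributes (-19/17)*(-1)*2*pi*i = (38/17)*pi*i.
Summing the contributions at δ = -11/2 gives (38/17)*pi*i.


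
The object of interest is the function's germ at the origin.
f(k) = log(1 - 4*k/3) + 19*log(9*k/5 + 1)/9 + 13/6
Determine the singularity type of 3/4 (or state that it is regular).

The point is a logarithmic branch point.

The term (1)*log(1 - k/(3/4)) has argument 1 - 3/4/(3/4) = 0 at 3/4: a logarithmic (infinitely-sheeted) branch point; the remaining terms are analytic or single-valued there.


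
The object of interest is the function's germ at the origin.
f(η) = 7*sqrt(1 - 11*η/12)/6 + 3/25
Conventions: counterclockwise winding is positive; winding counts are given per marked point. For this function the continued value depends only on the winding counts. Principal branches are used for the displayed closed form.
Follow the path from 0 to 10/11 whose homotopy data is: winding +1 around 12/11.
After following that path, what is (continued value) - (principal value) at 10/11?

The rational part is single-valued and drops out of the difference; each branch term changes only by its own monodromy.
(7/6)*sqrt(1 - η/(12/11)): winding +1 is odd, the square root flips sign, contributing -2*(7/6)*sqrt(1 - (10/11)/(12/11)) = -2*(7/6)*sqrt(1/6) = -(7/18)*sqrt(6).
Summing the contributions at η = 10/11 gives -(7/18)*sqrt(6).

Continued minus principal equals -(7/18)*sqrt(6).


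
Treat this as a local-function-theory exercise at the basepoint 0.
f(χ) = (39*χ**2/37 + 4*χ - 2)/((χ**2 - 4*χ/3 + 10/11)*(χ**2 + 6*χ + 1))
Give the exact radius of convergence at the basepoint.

Denominator factor (χ**2 + 6*χ + 1): discriminant 32, real irrational roots -3 + (2)*sqrt(2) and -3 - (2)*sqrt(2); poles of order 1, moduli 3 - (2)*sqrt(2) and 3 + (2)*sqrt(2).
Denominator factor (χ**2 - 4*χ/3 + 10/11): discriminant -184/99, complex-conjugate roots (2/3) + ((1/33)*sqrt(506))*i and (2/3) - ((1/33)*sqrt(506))*i; poles of order 1, moduli (1/11)*sqrt(110) and (1/11)*sqrt(110).
The radius of convergence is the smallest modulus among the singular points: 3 - (2)*sqrt(2).

The radius of convergence is 3 - (2)*sqrt(2).


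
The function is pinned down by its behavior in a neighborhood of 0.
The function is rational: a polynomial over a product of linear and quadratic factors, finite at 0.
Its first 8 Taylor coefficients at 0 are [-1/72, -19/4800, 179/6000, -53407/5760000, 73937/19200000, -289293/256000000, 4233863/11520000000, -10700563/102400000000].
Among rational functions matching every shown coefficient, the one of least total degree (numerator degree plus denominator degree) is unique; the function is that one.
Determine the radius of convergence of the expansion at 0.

The radius of convergence is 4.

No rational of total degree below 5 reproduces all 8 coefficients; solving the [2/3] Pade equations on them gives f(α) = (-7*α**2/3 + 13*α/20 + 10/9)/((α - 5)*(α + 4)**2), whose expansion matches every shown term.
Denominator factor (α - 5): pole of order 1 at 5, modulus 5.
Denominator factor (α + 4)^2: pole of order 2 at -4, modulus 4.
The radius of convergence is the smallest modulus among the singular points: 4.


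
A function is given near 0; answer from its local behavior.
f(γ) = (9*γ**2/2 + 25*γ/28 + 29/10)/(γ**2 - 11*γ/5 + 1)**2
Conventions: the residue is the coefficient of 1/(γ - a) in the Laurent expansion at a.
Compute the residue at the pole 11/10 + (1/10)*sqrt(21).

The residue is -(58675/12348)*sqrt(21).

The factor γ**2 - 11*γ/5 + 1 splits as (γ - a)(γ - a') with a = 11/10 + (1/10)*sqrt(21), a' = 11/10 - (1/10)*sqrt(21). At the order-2 pole a set g(γ) = (γ - a)^2*f(γ) = [9*γ**2/2 + 25*γ/28 + 29/10] / (γ - a')^2.
Order-2 pole: residue = g'(a); g'(11/10 + (1/10)*sqrt(21)) = -(58675/12348)*sqrt(21), so the residue is -(58675/12348)*sqrt(21).


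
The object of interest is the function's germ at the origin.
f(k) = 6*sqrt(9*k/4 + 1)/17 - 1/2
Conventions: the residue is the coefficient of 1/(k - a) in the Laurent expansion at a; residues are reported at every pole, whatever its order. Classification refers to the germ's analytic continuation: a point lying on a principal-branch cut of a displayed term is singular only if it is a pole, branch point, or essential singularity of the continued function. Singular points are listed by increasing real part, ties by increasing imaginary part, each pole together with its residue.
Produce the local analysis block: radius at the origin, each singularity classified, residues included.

Branch term (6/17)*sqrt(1 - k/(-4/9)): its argument vanishes at k = -4/9, a square-root branch point, modulus 4/9.
The radius of convergence is the smallest modulus among the singular points: 4/9.

Radius of convergence at 0: 4/9.
At -4/9: an algebraic (square-root) branch point.


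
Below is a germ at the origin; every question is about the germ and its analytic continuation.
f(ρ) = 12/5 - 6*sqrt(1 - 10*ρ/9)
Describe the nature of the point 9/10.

The point is an algebraic (square-root) branch point.

The term (-6)*sqrt(1 - ρ/(9/10)) has argument 1 - 9/10/(9/10) = 0 at 9/10: a square-root (algebraic, two-sheeted) branch point; the remaining terms are analytic or single-valued there.


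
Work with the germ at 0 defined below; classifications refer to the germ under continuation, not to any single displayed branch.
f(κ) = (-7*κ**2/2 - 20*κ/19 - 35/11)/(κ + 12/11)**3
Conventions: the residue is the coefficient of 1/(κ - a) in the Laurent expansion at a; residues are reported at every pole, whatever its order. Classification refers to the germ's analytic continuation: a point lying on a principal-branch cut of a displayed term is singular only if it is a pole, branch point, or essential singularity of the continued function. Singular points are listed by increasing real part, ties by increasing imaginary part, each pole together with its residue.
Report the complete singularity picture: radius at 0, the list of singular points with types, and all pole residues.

Denominator factor (κ + 12/11)^3: pole of order 3 at -12/11, modulus 12/11.
The radius of convergence is the smallest modulus among the singular points: 12/11.
At the order-3 pole -12/11 set g(κ) = (κ - (-12/11))^3*f(κ) = -7*κ**2/2 - 20*κ/19 - 35/11.
Order-3 pole: residue = g''(a)/2; g''(-12/11) = -7, so the residue is -7/2.

Radius of convergence at 0: 12/11.
At -12/11: a pole of order 3; residue -7/2.


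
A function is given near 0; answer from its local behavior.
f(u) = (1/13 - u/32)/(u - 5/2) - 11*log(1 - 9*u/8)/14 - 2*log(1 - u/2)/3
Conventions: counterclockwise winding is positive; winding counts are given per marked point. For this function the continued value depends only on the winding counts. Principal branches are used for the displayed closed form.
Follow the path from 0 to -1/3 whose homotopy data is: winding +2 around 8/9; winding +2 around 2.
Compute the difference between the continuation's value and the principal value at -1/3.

The rational part is single-valued and drops out of the difference; each branch term changes only by its own monodromy.
(-2/3)*log(1 - u/(2)): each positive loop around 2 adds 2*pi*i to the log, so winding +2 contributes (-2/3)*(2)*2*pi*i = -(8/3)*pi*i.
(-11/14)*log(1 - u/(8/9)): each positive loop around 8/9 adds 2*pi*i to the log, so winding +2 contributes (-11/14)*(2)*2*pi*i = -(22/7)*pi*i.
Summing the contributions at u = -1/3 gives -(122/21)*pi*i.

Continued minus principal equals -(122/21)*pi*i.


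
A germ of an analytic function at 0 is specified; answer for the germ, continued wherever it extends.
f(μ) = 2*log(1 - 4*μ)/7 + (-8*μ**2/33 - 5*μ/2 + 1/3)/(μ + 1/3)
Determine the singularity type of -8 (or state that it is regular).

Denominator factors: μ + 1/3 = -23/3 at μ = -8 — none vanishes.
Branch term log(1 - μ/(1/4)): argument at -8 is 33, nonzero, so -8 is not its branch point (a point on a principal cut is still regular for the continued germ).
So the germ continues analytically to -8.

The point is a regular point.


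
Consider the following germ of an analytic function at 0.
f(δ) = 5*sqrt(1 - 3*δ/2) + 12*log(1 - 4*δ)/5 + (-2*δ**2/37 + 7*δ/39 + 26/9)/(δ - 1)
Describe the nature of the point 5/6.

The point is a regular point.

Denominator factors: δ - 1 = -1/6 at δ = 5/6 — none vanishes.
Branch term log(1 - δ/(1/4)): argument at 5/6 is -7/3, nonzero, so 5/6 is not its branch point (a point on a principal cut is still regular for the continued germ).
Branch term sqrt(1 - δ/(2/3)): argument at 5/6 is -1/4, nonzero, so 5/6 is not its branch point (a point on a principal cut is still regular for the continued germ).
So the germ continues analytically to 5/6.


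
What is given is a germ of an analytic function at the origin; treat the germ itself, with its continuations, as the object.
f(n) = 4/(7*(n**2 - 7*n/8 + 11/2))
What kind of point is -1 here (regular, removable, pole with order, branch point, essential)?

Denominator factors: n**2 - 7*n/8 + 11/2 = 59/8 at n = -1 — none vanishes.
So the germ continues analytically to -1.

The point is a regular point.


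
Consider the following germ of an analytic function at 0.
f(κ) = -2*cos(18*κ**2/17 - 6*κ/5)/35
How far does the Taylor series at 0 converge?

The radius of convergence is infinite.

The factor cos(18*κ**2/17 - 6*κ/5) is entire and contributes no finite singular point.
The polynomial part has no poles.
No finite singular points: the Taylor series at 0 converges everywhere.


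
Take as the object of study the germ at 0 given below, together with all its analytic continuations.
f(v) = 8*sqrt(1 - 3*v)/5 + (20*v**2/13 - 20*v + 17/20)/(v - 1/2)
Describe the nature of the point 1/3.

The point is an algebraic (square-root) branch point.

The term (8/5)*sqrt(1 - v/(1/3)) has argument 1 - 1/3/(1/3) = 0 at 1/3: a square-root (algebraic, two-sheeted) branch point; the remaining terms are analytic or single-valued there.


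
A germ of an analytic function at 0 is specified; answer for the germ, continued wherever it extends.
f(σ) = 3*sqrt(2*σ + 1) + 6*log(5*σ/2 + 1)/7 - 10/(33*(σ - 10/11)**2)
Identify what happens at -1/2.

The term (3)*sqrt(1 - σ/(-1/2)) has argument 1 - -1/2/(-1/2) = 0 at -1/2: a square-root (algebraic, two-sheeted) branch point; the remaining terms are analytic or single-valued there.

The point is an algebraic (square-root) branch point.


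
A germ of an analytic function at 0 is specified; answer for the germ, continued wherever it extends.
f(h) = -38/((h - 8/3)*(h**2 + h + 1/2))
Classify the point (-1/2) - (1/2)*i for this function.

The denominator factor h**2 + h + 1/2 vanishes at (-1/2) - (1/2)*i and appears to the power 1; the numerator there equals -38, nonzero, and no other factor vanishes.
Hence a pole whose order is the multiplicity, 1.

The point is a pole of order 1.


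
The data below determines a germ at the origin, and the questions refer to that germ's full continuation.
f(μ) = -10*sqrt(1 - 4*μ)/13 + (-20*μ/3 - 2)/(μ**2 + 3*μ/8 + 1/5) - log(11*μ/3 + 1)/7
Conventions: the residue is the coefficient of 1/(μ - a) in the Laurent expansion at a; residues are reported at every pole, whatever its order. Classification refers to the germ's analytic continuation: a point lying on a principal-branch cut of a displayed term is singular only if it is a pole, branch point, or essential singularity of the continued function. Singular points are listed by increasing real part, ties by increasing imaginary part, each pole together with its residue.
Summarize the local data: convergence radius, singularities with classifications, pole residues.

Radius of convergence at 0: 1/4.
At -3/11: a logarithmic branch point.
At (-3/16) - ((1/80)*sqrt(1055))*i: a pole of order 1; residue (-10/3) - ((6/211)*sqrt(1055))*i.
At (-3/16) + ((1/80)*sqrt(1055))*i: a pole of order 1; residue (-10/3) + ((6/211)*sqrt(1055))*i.
At 1/4: an algebraic (square-root) branch point.

Denominator factor (μ**2 + 3*μ/8 + 1/5): discriminant -211/320, complex-conjugate roots (-3/16) + ((1/80)*sqrt(1055))*i and (-3/16) - ((1/80)*sqrt(1055))*i; poles of order 1, moduli (1/5)*sqrt(5) and (1/5)*sqrt(5).
Branch term (-10/13)*sqrt(1 - μ/(1/4)): its argument vanishes at μ = 1/4, a square-root branch point, modulus 1/4.
Branch term (-1/7)*log(1 - μ/(-3/11)): its argument vanishes at μ = -3/11, a logarithmic branch point, modulus 3/11.
The radius of convergence is the smallest modulus among the singular points: 1/4.
The branch terms are analytic at (-3/16) - ((1/80)*sqrt(1055))*i and contribute nothing to the residue; only the rational part matters.
The factor μ**2 + 3*μ/8 + 1/5 splits as (μ - a)(μ - a') with a = (-3/16) - ((1/80)*sqrt(1055))*i, a' = (-3/16) + ((1/80)*sqrt(1055))*i. At the order-1 pole a set g(μ) = (μ - a)*(rational part) = [-20*μ/3 - 2] / (μ - a').
Simple pole: residue = g(a) at a = (-3/16) - ((1/80)*sqrt(1055))*i, which is (-10/3) - ((6/211)*sqrt(1055))*i.
The branch terms are analytic at (-3/16) + ((1/80)*sqrt(1055))*i and contribute nothing to the residue; only the rational part matters.
The factor μ**2 + 3*μ/8 + 1/5 splits as (μ - a)(μ - a') with a = (-3/16) + ((1/80)*sqrt(1055))*i, a' = (-3/16) - ((1/80)*sqrt(1055))*i. At the order-1 pole a set g(μ) = (μ - a)*(rational part) = [-20*μ/3 - 2] / (μ - a').
Simple pole: residue = g(a) at a = (-3/16) + ((1/80)*sqrt(1055))*i, which is (-10/3) + ((6/211)*sqrt(1055))*i.
List the singular points by increasing real part (a conjugate pair: the negative imaginary part first).


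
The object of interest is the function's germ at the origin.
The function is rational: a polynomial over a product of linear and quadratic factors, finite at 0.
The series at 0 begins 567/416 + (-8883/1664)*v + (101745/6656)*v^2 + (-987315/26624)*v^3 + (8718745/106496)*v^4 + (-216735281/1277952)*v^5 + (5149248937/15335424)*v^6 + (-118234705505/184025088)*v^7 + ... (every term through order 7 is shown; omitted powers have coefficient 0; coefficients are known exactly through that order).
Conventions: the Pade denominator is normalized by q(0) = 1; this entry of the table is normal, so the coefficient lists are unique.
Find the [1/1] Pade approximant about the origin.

The Pade approximant has numerator coefficients [567/416, -56133/39104]; denominator coefficients [1, 1615/564].

Taylor coefficients needed (read off): a_0 = 567/416, a_1 = -8883/1664, a_2 = 101745/6656.
Write the denominator as Q(v) = 1 + q1*v. Requiring Q*f - P = O(v^3) with deg P <= 1 kills the coefficients of v^2..v^2 in Q*f:
  v^2: a_2 + q1*a_1 = 0, i.e. 101745/6656 + (-8883/1664)*q1 = 0.
Solving this linear system: q1 = 1615/564.
The numerator is Q*f truncated at degree 1: P0 = a_0 = 567/416; P1 = a_1 + q1*a_0 = -56133/39104.


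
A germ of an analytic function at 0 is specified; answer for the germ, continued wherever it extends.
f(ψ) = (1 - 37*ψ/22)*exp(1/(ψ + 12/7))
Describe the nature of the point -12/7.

The point is an essential singularity.

The exponent 1/(ψ - (-12/7)) has a pole at -12/7, so exp(1/(ψ - (-12/7))) takes every nonzero value near it: an essential singularity (not a pole of any order).


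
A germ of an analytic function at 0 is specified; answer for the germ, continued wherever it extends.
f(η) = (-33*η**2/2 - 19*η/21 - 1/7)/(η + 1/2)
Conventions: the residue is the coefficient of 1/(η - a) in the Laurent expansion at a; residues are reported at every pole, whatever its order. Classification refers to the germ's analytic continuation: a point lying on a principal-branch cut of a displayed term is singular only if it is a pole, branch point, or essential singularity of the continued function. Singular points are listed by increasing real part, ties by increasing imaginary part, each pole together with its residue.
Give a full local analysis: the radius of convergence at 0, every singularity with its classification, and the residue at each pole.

Radius of convergence at 0: 1/2.
At -1/2: a pole of order 1; residue -641/168.

Denominator factor (η + 1/2): pole of order 1 at -1/2, modulus 1/2.
The radius of convergence is the smallest modulus among the singular points: 1/2.
At the order-1 pole -1/2 set g(η) = (η - (-1/2))*f(η) = -33*η**2/2 - 19*η/21 - 1/7.
Simple pole: residue = g(a) at a = -1/2, which is -641/168.


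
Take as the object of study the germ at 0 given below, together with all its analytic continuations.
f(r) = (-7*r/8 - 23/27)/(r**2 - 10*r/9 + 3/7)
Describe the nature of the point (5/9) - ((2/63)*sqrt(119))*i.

The point is a pole of order 1.

The denominator factor r**2 - 10*r/9 + 3/7 vanishes at (5/9) - ((2/63)*sqrt(119))*i and appears to the power 1; the numerator there equals (-289/216) + ((1/36)*sqrt(119))*i, nonzero, and no other factor vanishes.
Hence a pole whose order is the multiplicity, 1.


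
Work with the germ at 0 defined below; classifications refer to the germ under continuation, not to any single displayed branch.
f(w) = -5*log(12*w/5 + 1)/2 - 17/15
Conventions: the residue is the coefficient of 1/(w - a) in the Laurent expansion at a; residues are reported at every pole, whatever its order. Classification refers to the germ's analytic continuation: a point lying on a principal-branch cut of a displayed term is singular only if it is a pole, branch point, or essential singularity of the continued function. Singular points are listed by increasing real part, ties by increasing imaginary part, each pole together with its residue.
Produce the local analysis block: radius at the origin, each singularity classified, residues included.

Branch term (-5/2)*log(1 - w/(-5/12)): its argument vanishes at w = -5/12, a logarithmic branch point, modulus 5/12.
The radius of convergence is the smallest modulus among the singular points: 5/12.

Radius of convergence at 0: 5/12.
At -5/12: a logarithmic branch point.


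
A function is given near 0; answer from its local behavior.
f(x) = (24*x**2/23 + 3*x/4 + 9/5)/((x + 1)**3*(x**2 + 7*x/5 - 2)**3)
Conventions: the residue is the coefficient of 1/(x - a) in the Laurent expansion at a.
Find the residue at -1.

The residue is -167075/423936.

At the order-3 pole -1 set g(x) = (x - (-1))^3*f(x) = (24*x**2/23 + 3*x/4 + 9/5)/(x**2 + 7*x/5 - 2)**3.
Order-3 pole: residue = g''(a)/2; g''(-1) = -167075/211968, so the residue is -167075/423936.


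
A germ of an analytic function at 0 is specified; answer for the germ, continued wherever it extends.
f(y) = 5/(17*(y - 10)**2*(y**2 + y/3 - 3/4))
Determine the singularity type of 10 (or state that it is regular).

The denominator factor y - 10 vanishes at 10 and appears to the power 2; the numerator there equals 5/17, nonzero, and no other factor vanishes.
Hence a pole whose order is the multiplicity, 2.

The point is a pole of order 2.


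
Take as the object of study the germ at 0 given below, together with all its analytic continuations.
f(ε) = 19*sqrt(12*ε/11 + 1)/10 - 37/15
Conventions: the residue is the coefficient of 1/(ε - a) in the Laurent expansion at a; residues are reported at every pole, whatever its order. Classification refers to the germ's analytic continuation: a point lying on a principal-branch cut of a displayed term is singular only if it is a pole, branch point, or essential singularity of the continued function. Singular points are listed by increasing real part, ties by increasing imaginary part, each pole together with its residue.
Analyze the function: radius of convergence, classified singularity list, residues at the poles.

Radius of convergence at 0: 11/12.
At -11/12: an algebraic (square-root) branch point.

Branch term (19/10)*sqrt(1 - ε/(-11/12)): its argument vanishes at ε = -11/12, a square-root branch point, modulus 11/12.
The radius of convergence is the smallest modulus among the singular points: 11/12.


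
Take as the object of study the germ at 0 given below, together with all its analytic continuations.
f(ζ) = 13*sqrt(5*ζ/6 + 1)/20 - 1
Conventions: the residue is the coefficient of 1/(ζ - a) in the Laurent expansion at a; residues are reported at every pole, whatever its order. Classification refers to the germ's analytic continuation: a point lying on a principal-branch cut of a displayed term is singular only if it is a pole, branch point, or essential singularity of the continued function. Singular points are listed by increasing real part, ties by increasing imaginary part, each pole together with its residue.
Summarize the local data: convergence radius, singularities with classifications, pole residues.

Radius of convergence at 0: 6/5.
At -6/5: an algebraic (square-root) branch point.

Branch term (13/20)*sqrt(1 - ζ/(-6/5)): its argument vanishes at ζ = -6/5, a square-root branch point, modulus 6/5.
The radius of convergence is the smallest modulus among the singular points: 6/5.


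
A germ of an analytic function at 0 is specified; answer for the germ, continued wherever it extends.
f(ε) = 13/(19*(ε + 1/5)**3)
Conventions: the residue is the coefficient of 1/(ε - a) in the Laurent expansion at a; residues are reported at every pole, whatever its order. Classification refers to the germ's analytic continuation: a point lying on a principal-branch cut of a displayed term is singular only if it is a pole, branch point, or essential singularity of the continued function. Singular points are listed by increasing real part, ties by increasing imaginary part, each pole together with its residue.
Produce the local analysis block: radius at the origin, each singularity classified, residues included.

Denominator factor (ε + 1/5)^3: pole of order 3 at -1/5, modulus 1/5.
The radius of convergence is the smallest modulus among the singular points: 1/5.
At the order-3 pole -1/5 set g(ε) = (ε - (-1/5))^3*f(ε) = 13/19.
Order-3 pole: residue = g''(a)/2; g''(-1/5) = 0, so the residue is 0.

Radius of convergence at 0: 1/5.
At -1/5: a pole of order 3; residue 0.
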